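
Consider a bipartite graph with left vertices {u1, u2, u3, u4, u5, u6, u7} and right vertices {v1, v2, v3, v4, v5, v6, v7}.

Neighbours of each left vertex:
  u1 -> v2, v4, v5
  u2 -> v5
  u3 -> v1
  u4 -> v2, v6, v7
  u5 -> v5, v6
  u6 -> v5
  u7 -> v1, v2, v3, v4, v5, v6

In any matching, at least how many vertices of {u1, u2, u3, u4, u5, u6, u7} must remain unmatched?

One maximum matching: u1→v4, u2→v5, u3→v1, u4→v2, u5→v6, u7→v3.
The set {u2, u6} has only 1 neighbour ({v5}), so by Hall's theorem at most 6 of the 7 left vertices can be matched.
That matches 6 of the 7, leaving 1 unmatched; no matching can do better.

1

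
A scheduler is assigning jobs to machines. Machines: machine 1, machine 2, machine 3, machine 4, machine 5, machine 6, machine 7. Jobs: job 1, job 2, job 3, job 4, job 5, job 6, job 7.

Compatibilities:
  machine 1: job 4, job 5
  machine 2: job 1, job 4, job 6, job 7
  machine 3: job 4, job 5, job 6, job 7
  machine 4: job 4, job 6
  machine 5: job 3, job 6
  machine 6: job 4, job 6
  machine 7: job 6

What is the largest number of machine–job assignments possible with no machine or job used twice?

One maximum matching: machine 1–job 5, machine 2–job 1, machine 3–job 7, machine 4–job 4, machine 5–job 3, machine 6–job 6.
The set {machine 4, machine 6, machine 7} has only 2 neighbours ({job 4, job 6}), so by Hall's theorem at most 6 of the 7 machines can be matched.

6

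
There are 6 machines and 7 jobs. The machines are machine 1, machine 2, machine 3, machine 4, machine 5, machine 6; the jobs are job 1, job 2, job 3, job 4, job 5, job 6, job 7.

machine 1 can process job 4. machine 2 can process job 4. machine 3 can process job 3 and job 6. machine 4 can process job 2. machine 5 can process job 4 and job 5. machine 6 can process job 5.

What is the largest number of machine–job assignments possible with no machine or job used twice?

For example, pair machine 1-job 4, machine 3-job 3, machine 4-job 2, machine 5-job 5.
The set {machine 1, machine 2, machine 5, machine 6} has only 2 neighbours ({job 4, job 5}), so by Hall's theorem at most 4 of the 6 machines can be matched.

4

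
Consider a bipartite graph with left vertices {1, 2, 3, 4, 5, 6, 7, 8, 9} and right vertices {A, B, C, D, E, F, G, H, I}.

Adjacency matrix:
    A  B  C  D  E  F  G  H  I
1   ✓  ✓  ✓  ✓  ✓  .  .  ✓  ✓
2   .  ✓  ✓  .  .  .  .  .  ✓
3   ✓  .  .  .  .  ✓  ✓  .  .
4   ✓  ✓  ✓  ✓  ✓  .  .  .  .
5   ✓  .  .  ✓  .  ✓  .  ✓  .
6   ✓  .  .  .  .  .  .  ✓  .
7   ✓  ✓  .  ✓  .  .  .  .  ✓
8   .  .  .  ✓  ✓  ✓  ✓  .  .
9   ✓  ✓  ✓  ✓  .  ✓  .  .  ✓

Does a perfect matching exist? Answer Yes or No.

Yes

For example, pair 1-E, 2-C, 3-G, 4-B, 5-F, 6-H, 7-I, 8-D, 9-A.
Every left vertex is matched, so this is a perfect matching.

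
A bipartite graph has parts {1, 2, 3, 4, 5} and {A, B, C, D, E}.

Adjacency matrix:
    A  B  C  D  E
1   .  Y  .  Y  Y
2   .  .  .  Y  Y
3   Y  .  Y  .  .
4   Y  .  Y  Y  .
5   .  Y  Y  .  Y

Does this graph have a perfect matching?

Yes

For example, pair 1-E, 2-D, 3-A, 4-C, 5-B.
Every left vertex is matched, so this is a perfect matching.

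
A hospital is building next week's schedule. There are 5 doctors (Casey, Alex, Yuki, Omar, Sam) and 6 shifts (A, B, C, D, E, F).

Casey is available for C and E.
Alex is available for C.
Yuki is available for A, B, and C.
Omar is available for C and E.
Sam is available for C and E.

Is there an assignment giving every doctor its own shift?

No

The set {Casey, Alex, Omar, Sam} has only 2 neighbours ({C, E}), so by Hall's theorem at most 3 of the 5 doctors can be matched.
Hence no matching covers every doctor.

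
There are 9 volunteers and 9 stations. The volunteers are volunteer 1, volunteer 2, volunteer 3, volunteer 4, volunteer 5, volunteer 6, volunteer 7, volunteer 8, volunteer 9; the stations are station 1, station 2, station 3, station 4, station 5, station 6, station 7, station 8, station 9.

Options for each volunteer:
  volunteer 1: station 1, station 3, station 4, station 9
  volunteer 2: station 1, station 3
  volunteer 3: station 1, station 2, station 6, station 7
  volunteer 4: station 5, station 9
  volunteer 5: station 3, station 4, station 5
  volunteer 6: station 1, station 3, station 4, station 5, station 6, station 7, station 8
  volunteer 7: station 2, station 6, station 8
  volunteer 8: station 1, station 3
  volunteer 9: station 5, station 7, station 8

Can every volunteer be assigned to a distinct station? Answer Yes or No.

Yes

One maximum matching: volunteer 1–station 4, volunteer 2–station 3, volunteer 3–station 7, volunteer 4–station 9, volunteer 5–station 5, volunteer 6–station 6, volunteer 7–station 2, volunteer 8–station 1, volunteer 9–station 8.
All 9 volunteers are covered.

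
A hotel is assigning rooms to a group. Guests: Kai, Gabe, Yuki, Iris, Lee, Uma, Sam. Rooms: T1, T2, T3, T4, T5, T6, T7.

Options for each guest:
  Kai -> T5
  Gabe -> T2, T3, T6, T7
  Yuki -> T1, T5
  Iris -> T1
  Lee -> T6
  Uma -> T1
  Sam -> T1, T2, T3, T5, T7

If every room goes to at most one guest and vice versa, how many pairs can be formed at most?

5

One maximum matching: Kai-T5, Gabe-T2, Yuki-T1, Lee-T6, Sam-T7.
The set {Kai, Yuki, Iris, Uma} has only 2 neighbours ({T1, T5}), so by Hall's theorem at most 5 of the 7 guests can be matched.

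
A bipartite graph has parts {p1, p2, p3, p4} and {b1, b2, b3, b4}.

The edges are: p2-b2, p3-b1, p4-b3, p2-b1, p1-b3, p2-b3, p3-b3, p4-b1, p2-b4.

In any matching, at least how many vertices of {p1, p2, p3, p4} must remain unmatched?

1

A valid assignment of size 3: p1→b3, p2→b4, p3→b1.
The set {p1, p3, p4} has only 2 neighbours ({b1, b3}), so by Hall's theorem at most 3 of the 4 left vertices can be matched.
That matches 3 of the 4, leaving 1 unmatched; no matching can do better.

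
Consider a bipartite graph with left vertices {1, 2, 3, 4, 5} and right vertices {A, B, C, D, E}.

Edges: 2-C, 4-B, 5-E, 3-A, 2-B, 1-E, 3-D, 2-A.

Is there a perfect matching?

No

The set {1, 5} has only 1 neighbour ({E}), so by Hall's theorem at most 4 of the 5 left vertices can be matched.
Hence no matching covers every left vertex.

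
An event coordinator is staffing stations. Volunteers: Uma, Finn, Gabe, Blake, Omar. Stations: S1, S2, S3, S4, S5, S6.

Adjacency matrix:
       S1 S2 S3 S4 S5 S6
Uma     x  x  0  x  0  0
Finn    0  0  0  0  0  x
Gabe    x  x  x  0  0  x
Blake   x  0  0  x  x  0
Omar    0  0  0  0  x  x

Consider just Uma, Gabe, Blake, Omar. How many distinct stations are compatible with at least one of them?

6

The union of neighbours of {Uma, Gabe, Blake, Omar} is {S1, S2, S3, S4, S5, S6}, which has 6 elements.
Since |N(S)| = 6 ≥ |S| = 4, Hall's condition holds for this subset.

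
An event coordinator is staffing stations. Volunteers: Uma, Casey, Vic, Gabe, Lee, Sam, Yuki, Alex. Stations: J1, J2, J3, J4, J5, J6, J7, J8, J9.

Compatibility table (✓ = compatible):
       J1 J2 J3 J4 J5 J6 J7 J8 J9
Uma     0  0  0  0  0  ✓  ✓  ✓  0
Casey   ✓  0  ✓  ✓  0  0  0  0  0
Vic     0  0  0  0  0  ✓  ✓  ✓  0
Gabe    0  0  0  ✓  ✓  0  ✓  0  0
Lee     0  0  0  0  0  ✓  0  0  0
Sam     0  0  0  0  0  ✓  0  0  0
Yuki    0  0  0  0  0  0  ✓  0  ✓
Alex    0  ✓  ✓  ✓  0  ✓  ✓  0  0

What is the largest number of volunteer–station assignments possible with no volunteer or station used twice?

7

One maximum matching: Uma–J7, Casey–J3, Vic–J8, Gabe–J5, Lee–J6, Yuki–J9, Alex–J2.
The set {Lee, Sam} has only 1 neighbour ({J6}), so by Hall's theorem at most 7 of the 8 volunteers can be matched.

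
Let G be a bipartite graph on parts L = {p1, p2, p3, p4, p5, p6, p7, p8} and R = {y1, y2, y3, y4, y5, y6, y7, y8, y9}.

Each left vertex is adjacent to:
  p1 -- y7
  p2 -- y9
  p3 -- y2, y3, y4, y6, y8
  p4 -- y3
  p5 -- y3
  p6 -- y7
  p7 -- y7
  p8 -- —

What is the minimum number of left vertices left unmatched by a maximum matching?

4

One maximum matching: p1-y7, p2-y9, p3-y6, p4-y3.
The set {p1, p4, p5, p6, p7, p8} has only 2 neighbours ({y3, y7}), so by Hall's theorem at most 4 of the 8 left vertices can be matched.
That matches 4 of the 8, leaving 4 unmatched; no matching can do better.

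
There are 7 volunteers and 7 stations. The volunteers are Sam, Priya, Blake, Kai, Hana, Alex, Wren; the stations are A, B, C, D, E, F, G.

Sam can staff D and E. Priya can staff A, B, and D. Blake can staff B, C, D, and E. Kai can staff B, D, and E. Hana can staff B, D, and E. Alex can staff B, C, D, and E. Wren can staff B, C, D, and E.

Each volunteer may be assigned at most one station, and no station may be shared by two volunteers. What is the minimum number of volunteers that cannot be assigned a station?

2

One maximum matching: Sam-D, Priya-A, Blake-C, Kai-E, Hana-B.
The set {Sam, Blake, Kai, Hana, Alex, Wren} has only 4 neighbours ({B, C, D, E}), so by Hall's theorem at most 5 of the 7 volunteers can be matched.
That matches 5 of the 7, leaving 2 unmatched; no matching can do better.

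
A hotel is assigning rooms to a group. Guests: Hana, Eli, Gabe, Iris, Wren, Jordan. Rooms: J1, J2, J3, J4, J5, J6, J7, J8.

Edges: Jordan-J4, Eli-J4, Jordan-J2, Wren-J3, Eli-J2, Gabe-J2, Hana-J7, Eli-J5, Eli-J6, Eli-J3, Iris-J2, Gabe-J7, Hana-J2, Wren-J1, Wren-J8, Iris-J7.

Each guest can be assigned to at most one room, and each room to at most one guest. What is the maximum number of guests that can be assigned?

5

One maximum matching: Hana→J2, Eli→J6, Gabe→J7, Wren→J3, Jordan→J4.
The set {Hana, Gabe, Iris} has only 2 neighbours ({J2, J7}), so by Hall's theorem at most 5 of the 6 guests can be matched.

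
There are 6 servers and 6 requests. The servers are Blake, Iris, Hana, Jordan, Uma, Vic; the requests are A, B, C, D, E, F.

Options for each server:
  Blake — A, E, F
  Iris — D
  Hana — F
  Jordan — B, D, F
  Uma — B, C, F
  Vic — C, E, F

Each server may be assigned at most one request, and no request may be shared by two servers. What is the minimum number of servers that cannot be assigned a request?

A valid assignment of size 6: Blake-A, Iris-D, Hana-F, Jordan-B, Uma-C, Vic-E.
This saturates every server, so 6 is the maximum.
That matches 6 of the 6, leaving 0 unmatched; no matching can do better.

0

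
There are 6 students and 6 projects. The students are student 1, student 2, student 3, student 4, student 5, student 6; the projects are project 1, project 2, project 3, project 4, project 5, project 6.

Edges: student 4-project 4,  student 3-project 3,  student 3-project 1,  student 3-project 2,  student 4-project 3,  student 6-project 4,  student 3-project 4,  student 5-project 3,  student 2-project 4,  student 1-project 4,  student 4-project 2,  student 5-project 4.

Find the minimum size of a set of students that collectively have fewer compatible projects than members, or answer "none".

Take S = {student 1, student 2}. Its neighbourhood is {project 4}, so |N(S)| = 1 < |S| = 2.
No single vertex violates Hall's condition since each has at least one neighbour, so 2 is the minimum.

2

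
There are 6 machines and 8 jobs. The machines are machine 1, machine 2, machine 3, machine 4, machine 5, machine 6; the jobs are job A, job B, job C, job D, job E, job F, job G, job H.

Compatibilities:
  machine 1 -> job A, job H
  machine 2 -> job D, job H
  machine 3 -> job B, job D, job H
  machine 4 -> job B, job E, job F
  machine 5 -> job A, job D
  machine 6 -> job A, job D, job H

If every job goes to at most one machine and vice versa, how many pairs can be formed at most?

One maximum matching: machine 1→job H, machine 2→job D, machine 3→job B, machine 4→job F, machine 5→job A.
The set {machine 1, machine 2, machine 5, machine 6} has only 3 neighbours ({job A, job D, job H}), so by Hall's theorem at most 5 of the 6 machines can be matched.

5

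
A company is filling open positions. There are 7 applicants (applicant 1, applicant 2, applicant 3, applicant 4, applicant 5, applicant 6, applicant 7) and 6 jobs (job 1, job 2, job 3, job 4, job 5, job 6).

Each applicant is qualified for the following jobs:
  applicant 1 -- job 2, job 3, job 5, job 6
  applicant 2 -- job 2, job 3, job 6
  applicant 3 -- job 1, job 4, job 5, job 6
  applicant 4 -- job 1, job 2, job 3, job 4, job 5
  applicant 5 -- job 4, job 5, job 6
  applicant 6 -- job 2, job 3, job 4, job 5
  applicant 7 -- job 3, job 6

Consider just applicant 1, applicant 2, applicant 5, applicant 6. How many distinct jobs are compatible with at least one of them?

5

The union of neighbours of {applicant 1, applicant 2, applicant 5, applicant 6} is {job 2, job 3, job 4, job 5, job 6}, which has 5 elements.
Since |N(S)| = 5 ≥ |S| = 4, Hall's condition holds for this subset.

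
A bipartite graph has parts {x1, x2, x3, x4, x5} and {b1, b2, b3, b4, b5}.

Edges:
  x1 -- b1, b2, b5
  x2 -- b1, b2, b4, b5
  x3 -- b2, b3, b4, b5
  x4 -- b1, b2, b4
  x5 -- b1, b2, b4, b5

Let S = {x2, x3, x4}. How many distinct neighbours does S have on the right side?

5

The union of neighbours of {x2, x3, x4} is {b1, b2, b3, b4, b5}, which has 5 elements.
Since |N(S)| = 5 ≥ |S| = 3, Hall's condition holds for this subset.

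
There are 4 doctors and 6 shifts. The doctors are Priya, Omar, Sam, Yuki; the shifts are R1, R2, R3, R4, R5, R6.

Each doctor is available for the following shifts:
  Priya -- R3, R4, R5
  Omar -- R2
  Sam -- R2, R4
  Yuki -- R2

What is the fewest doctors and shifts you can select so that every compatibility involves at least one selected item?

3

{Priya, Sam, R2} is a vertex cover of size 3: every edge has an endpoint in this set.
No smaller cover exists because Priya–R5, Omar–R2, Sam–R4 is a matching of size 3, and a cover must include an endpoint of each of these disjoint edges (König's theorem).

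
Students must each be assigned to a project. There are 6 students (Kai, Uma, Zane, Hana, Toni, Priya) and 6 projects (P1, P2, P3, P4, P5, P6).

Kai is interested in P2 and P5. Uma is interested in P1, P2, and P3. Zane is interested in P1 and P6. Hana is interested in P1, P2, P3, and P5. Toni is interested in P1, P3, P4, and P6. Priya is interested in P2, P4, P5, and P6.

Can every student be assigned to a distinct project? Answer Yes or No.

Yes

A valid assignment of size 6: Kai–P2, Uma–P3, Zane–P6, Hana–P1, Toni–P4, Priya–P5.
Every student is matched, so this is a perfect matching.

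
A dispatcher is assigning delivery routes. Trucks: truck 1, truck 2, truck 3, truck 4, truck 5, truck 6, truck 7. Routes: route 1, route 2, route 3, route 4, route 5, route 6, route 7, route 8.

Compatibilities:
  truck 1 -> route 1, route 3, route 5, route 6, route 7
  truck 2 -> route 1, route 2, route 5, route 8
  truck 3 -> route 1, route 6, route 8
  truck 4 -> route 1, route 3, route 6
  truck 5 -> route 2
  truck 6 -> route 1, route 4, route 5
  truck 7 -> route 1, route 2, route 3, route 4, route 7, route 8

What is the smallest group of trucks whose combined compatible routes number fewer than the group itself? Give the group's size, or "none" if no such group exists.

none

A matching saturating every truck exists, for instance truck 1→route 7, truck 2→route 8, truck 3→route 6, truck 4→route 3, truck 5→route 2, truck 6→route 1, truck 7→route 4.
By Hall's marriage theorem, this means |N(S)| ≥ |S| for every subset S, so no violating subset exists.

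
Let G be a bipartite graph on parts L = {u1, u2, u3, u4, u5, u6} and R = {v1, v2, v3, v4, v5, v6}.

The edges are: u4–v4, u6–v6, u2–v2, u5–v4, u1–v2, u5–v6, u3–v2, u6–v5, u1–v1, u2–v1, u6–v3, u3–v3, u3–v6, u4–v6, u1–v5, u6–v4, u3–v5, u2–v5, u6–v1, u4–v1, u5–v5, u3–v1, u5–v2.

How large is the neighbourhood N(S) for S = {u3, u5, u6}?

6

The union of neighbours of {u3, u5, u6} is {v1, v2, v3, v4, v5, v6}, which has 6 elements.
Since |N(S)| = 6 ≥ |S| = 3, Hall's condition holds for this subset.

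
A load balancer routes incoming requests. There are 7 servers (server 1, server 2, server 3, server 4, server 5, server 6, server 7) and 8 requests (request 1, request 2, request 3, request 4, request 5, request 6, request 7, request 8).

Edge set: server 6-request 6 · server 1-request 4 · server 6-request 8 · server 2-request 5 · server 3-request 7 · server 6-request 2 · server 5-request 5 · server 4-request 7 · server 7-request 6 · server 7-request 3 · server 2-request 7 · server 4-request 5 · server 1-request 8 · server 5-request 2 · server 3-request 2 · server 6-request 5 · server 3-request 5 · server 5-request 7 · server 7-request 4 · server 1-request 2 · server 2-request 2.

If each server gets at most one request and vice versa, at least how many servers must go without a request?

One maximum matching: server 1-request 4, server 2-request 2, server 3-request 5, server 4-request 7, server 6-request 8, server 7-request 6.
The set {server 2, server 3, server 4, server 5} has only 3 neighbours ({request 2, request 5, request 7}), so by Hall's theorem at most 6 of the 7 servers can be matched.
That matches 6 of the 7, leaving 1 unmatched; no matching can do better.

1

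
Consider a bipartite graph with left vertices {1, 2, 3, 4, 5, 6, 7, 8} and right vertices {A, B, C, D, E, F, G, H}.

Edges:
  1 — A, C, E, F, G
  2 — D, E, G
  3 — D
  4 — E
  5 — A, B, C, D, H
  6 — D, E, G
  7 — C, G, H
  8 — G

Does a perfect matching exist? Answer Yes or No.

The set {2, 3, 4, 6, 8} has only 3 neighbours ({D, E, G}), so by Hall's theorem at most 6 of the 8 left vertices can be matched.
Hence no matching covers every left vertex.

No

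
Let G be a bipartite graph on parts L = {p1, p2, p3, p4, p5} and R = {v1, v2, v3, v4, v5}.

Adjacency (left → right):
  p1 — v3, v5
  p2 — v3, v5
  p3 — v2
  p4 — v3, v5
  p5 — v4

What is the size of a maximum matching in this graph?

A valid assignment of size 4: p1–v5, p2–v3, p3–v2, p5–v4.
The set {p1, p2, p4} has only 2 neighbours ({v3, v5}), so by Hall's theorem at most 4 of the 5 left vertices can be matched.

4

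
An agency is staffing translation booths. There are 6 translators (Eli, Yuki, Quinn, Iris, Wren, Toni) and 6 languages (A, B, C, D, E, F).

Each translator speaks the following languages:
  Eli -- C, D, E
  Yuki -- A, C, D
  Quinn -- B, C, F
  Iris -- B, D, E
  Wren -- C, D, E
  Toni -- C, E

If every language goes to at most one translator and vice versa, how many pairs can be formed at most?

One maximum matching: Eli→D, Yuki→A, Quinn→F, Iris→B, Wren→C, Toni→E.
All 6 translators are matched, so no larger matching exists.

6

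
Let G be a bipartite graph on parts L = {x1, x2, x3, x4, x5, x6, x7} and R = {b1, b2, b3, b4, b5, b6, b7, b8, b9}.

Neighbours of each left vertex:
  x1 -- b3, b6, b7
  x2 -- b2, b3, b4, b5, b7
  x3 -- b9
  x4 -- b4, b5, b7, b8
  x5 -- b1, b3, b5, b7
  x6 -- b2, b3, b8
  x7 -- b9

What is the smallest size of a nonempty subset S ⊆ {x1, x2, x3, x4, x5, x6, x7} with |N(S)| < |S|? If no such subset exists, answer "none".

2

Take S = {x3, x7}. Its neighbourhood is {b9}, so |N(S)| = 1 < |S| = 2.
No single vertex violates Hall's condition since each has at least one neighbour, so 2 is the minimum.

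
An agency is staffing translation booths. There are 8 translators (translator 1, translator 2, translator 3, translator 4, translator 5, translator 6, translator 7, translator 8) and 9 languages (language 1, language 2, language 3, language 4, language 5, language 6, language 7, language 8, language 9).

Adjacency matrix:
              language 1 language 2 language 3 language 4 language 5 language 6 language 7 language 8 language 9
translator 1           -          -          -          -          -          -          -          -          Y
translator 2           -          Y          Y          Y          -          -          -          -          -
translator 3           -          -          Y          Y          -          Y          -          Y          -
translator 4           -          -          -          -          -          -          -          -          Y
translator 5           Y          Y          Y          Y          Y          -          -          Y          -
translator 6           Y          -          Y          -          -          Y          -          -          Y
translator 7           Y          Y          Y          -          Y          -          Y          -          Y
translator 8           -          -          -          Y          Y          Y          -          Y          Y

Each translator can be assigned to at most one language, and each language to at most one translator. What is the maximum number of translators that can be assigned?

For example, pair translator 1-language 9, translator 2-language 4, translator 3-language 6, translator 5-language 2, translator 6-language 1, translator 7-language 7, translator 8-language 8.
The set {translator 1, translator 4} has only 1 neighbour ({language 9}), so by Hall's theorem at most 7 of the 8 translators can be matched.

7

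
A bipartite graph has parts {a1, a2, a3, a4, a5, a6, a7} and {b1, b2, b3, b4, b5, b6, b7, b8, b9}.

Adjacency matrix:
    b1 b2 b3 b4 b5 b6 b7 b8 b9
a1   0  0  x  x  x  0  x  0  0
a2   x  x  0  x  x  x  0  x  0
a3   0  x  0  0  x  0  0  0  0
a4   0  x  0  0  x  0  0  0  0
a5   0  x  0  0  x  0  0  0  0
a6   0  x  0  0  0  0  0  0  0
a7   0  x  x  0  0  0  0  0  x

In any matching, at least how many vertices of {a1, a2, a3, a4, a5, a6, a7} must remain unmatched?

For example, pair a1-b7, a2-b1, a3-b2, a4-b5, a7-b3.
The set {a3, a4, a5, a6} has only 2 neighbours ({b2, b5}), so by Hall's theorem at most 5 of the 7 left vertices can be matched.
That matches 5 of the 7, leaving 2 unmatched; no matching can do better.

2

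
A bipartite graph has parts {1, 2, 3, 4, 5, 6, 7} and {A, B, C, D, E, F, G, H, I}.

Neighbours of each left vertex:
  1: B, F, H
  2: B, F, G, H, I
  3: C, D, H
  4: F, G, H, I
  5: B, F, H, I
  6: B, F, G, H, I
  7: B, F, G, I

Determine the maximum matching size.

One maximum matching: 1→B, 2→I, 3→C, 4→F, 5→H, 6→G.
The set {1, 2, 4, 5, 6, 7} has only 5 neighbours ({B, F, G, H, I}), so by Hall's theorem at most 6 of the 7 left vertices can be matched.

6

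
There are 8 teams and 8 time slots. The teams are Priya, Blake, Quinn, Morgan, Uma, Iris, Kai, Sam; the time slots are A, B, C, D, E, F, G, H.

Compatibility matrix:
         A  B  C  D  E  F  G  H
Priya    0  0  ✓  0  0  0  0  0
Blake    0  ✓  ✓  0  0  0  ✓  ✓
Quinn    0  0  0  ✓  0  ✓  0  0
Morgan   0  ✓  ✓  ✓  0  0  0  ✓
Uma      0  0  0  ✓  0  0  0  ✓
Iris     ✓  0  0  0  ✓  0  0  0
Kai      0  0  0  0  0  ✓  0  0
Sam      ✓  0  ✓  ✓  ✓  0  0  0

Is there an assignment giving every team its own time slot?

One maximum matching: Priya–C, Blake–G, Quinn–D, Morgan–B, Uma–H, Iris–A, Kai–F, Sam–E.
Every team is matched, so this is a perfect matching.

Yes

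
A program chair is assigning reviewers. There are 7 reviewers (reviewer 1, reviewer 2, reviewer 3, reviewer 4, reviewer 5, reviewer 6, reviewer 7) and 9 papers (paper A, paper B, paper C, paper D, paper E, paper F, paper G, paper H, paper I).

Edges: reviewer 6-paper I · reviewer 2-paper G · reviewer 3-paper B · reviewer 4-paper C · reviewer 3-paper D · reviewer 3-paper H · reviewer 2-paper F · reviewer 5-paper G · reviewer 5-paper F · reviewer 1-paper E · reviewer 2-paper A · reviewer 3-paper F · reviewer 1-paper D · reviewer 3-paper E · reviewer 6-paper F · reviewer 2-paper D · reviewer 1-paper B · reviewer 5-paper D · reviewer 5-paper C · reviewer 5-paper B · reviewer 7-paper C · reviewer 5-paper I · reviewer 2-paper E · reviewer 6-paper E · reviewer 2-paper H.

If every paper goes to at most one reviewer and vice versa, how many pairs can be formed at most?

One maximum matching: reviewer 1-paper D, reviewer 2-paper G, reviewer 3-paper E, reviewer 4-paper C, reviewer 5-paper B, reviewer 6-paper I.
The set {reviewer 4, reviewer 7} has only 1 neighbour ({paper C}), so by Hall's theorem at most 6 of the 7 reviewers can be matched.

6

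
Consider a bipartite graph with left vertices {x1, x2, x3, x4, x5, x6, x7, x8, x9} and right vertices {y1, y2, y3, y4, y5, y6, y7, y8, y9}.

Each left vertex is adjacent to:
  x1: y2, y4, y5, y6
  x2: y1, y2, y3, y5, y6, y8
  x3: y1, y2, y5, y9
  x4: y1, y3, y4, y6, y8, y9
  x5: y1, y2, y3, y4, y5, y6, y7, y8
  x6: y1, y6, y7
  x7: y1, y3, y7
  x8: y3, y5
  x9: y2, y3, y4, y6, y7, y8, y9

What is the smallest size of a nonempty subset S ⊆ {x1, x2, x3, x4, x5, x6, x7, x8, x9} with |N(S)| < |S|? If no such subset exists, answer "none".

none

A matching saturating every left vertex exists, for instance x1→y4, x2→y6, x3→y2, x4→y9, x5→y8, x6→y1, x7→y3, x8→y5, x9→y7.
By Hall's marriage theorem, this means |N(S)| ≥ |S| for every subset S, so no violating subset exists.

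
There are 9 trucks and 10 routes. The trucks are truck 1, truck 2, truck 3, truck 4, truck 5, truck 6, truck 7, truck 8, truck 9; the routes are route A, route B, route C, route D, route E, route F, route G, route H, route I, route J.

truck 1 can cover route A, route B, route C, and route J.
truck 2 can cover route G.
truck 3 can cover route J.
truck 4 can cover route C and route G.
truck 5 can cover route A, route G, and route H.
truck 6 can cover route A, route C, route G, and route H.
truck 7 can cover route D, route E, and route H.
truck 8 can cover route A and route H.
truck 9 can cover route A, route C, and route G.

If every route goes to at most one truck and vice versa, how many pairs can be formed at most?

A valid assignment of size 7: truck 1-route B, truck 2-route G, truck 3-route J, truck 4-route C, truck 5-route A, truck 6-route H, truck 7-route E.
The set {truck 2, truck 4, truck 5, truck 6, truck 8, truck 9} has only 4 neighbours ({route A, route C, route G, route H}), so by Hall's theorem at most 7 of the 9 trucks can be matched.

7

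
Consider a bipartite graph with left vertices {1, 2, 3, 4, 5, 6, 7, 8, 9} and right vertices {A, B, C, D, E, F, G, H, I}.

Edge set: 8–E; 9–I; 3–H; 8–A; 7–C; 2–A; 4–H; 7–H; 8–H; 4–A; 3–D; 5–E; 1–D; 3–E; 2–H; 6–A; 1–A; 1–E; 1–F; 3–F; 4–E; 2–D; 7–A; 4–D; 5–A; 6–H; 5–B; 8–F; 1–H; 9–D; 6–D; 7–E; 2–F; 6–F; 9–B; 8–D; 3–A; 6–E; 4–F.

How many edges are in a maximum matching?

A valid assignment of size 8: 1-F, 2-D, 3-H, 4-E, 5-B, 6-A, 7-C, 9-I.
The set {1, 2, 3, 4, 6, 8} has only 5 neighbours ({A, D, E, F, H}), so by Hall's theorem at most 8 of the 9 left vertices can be matched.

8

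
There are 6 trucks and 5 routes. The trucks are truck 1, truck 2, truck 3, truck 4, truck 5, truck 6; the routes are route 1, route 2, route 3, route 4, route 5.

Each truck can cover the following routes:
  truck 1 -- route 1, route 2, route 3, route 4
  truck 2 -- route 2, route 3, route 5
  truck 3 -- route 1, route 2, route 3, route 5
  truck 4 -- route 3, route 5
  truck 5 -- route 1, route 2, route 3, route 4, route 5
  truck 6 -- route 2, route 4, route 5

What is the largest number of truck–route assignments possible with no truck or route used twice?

A valid assignment of size 5: truck 1-route 2, truck 2-route 3, truck 3-route 1, truck 4-route 5, truck 5-route 4.
The set {truck 1, truck 2, truck 3, truck 4, truck 5, truck 6} has only 5 neighbours ({route 1, route 2, route 3, route 4, route 5}), so by Hall's theorem at most 5 of the 6 trucks can be matched.

5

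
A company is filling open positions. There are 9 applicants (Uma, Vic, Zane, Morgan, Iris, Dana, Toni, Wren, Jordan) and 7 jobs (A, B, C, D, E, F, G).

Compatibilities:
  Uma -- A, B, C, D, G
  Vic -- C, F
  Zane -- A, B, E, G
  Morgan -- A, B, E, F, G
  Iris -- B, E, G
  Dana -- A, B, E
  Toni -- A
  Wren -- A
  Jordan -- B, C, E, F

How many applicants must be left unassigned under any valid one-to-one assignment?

2

A valid assignment of size 7: Uma-D, Vic-C, Zane-G, Morgan-F, Iris-E, Dana-B, Toni-A.
The set {Vic, Zane, Morgan, Iris, Dana, Toni, Wren, Jordan} has only 6 neighbours ({A, B, C, E, F, G}), so by Hall's theorem at most 7 of the 9 applicants can be matched.
That matches 7 of the 9, leaving 2 unmatched; no matching can do better.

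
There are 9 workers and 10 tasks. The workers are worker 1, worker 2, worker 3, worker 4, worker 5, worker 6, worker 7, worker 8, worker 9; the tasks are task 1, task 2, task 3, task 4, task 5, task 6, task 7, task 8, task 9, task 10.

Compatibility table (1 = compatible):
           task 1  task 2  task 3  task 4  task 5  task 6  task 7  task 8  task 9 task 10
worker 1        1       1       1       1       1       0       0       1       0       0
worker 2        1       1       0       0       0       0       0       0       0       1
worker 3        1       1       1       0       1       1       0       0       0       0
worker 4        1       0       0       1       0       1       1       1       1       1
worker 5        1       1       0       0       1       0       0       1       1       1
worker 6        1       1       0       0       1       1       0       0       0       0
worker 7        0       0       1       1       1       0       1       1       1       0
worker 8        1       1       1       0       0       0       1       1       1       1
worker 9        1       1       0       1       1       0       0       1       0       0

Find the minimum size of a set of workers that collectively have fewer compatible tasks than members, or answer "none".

A matching saturating every worker exists, for instance worker 1→task 4, worker 2→task 2, worker 3→task 3, worker 4→task 10, worker 5→task 5, worker 6→task 6, worker 7→task 7, worker 8→task 1, worker 9→task 8.
By Hall's marriage theorem, this means |N(S)| ≥ |S| for every subset S, so no violating subset exists.

none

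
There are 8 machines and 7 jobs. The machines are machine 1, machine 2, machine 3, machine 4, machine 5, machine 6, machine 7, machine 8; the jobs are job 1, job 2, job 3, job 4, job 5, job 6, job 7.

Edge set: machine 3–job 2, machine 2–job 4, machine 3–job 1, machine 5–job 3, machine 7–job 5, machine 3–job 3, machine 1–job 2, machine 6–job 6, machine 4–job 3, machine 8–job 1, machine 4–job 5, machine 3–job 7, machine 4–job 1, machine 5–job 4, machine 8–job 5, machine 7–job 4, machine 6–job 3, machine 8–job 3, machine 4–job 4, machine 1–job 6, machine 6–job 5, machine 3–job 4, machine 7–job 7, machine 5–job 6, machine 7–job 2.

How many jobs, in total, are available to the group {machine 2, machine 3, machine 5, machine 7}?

The union of neighbours of {machine 2, machine 3, machine 5, machine 7} is {job 1, job 2, job 3, job 4, job 5, job 6, job 7}, which has 7 elements.
Since |N(S)| = 7 ≥ |S| = 4, Hall's condition holds for this subset.

7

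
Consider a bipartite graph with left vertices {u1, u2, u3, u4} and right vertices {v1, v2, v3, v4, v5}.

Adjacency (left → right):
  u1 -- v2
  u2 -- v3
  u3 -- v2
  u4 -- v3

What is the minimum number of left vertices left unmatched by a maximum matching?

A valid assignment of size 2: u1–v2, u2–v3.
The set {u1, u2, u3, u4} has only 2 neighbours ({v2, v3}), so by Hall's theorem at most 2 of the 4 left vertices can be matched.
That matches 2 of the 4, leaving 2 unmatched; no matching can do better.

2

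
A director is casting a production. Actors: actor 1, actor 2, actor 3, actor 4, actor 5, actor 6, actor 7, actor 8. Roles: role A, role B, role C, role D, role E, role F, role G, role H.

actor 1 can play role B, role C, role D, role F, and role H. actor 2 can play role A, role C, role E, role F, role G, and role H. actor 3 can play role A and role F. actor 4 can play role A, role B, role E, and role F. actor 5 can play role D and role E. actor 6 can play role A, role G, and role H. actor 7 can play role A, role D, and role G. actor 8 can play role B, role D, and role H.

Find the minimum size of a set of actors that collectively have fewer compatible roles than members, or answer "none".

A matching saturating every actor exists, for instance actor 1→role F, actor 2→role C, actor 3→role A, actor 4→role B, actor 5→role E, actor 6→role H, actor 7→role G, actor 8→role D.
By Hall's marriage theorem, this means |N(S)| ≥ |S| for every subset S, so no violating subset exists.

none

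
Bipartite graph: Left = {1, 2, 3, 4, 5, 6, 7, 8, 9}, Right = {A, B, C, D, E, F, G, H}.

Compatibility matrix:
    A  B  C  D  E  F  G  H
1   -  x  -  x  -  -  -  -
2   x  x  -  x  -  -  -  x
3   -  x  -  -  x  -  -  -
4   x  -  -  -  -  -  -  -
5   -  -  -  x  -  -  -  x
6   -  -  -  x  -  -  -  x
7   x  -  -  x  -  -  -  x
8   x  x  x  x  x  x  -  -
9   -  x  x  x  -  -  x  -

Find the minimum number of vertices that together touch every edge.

{3, 8, 9, A, B, D, H} is a vertex cover of size 7: every edge has an endpoint in this set.
No smaller cover exists because 1–B, 2–H, 3–E, 4–A, 5–D, 8–F, 9–G is a matching of size 7, and a cover must include an endpoint of each of these disjoint edges (König's theorem).

7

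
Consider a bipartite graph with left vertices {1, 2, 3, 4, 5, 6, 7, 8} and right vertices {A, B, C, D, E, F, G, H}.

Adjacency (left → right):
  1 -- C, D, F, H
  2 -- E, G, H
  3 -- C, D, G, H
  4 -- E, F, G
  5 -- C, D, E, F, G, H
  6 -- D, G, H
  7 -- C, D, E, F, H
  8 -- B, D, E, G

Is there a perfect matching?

No

The set {1, 2, 3, 4, 5, 6, 7} has only 6 neighbours ({C, D, E, F, G, H}), so by Hall's theorem at most 7 of the 8 left vertices can be matched.
Hence no matching covers every left vertex.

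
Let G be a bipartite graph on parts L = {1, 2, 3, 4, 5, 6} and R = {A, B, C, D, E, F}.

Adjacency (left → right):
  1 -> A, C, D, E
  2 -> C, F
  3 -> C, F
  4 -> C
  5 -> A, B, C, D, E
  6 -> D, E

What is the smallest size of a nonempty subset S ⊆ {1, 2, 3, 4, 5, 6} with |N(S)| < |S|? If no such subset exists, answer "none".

Take S = {2, 3, 4}. Its neighbourhood is {C, F}, so |N(S)| = 2 < |S| = 3.
Every subset of size less than 3 has at least as many neighbours as members, so 3 is the minimum.

3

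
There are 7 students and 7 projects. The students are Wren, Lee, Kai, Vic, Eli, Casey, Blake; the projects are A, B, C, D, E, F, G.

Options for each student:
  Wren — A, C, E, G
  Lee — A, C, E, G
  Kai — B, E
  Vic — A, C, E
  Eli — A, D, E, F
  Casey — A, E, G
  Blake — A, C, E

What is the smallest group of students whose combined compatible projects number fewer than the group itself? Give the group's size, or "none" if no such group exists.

5

Take S = {Wren, Lee, Vic, Casey, Blake}. Its neighbourhood is {A, C, E, G}, so |N(S)| = 4 < |S| = 5.
Every subset of size less than 5 has at least as many neighbours as members, so 5 is the minimum.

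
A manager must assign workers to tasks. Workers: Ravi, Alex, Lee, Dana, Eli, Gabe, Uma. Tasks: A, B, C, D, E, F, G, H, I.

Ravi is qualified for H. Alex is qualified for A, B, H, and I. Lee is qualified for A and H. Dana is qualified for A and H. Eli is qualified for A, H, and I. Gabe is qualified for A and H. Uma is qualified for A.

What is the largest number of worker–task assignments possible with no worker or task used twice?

4

One maximum matching: Ravi→H, Alex→B, Lee→A, Eli→I.
The set {Ravi, Lee, Dana, Gabe, Uma} has only 2 neighbours ({A, H}), so by Hall's theorem at most 4 of the 7 workers can be matched.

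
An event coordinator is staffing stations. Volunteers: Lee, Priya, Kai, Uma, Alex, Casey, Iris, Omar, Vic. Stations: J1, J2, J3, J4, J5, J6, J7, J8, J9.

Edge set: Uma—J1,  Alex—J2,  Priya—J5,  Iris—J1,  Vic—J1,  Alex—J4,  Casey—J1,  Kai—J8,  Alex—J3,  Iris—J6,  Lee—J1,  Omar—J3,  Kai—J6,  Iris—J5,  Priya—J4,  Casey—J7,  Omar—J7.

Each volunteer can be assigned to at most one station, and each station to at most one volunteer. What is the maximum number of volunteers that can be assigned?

7

A valid assignment of size 7: Lee–J1, Priya–J5, Kai–J8, Alex–J2, Casey–J7, Iris–J6, Omar–J3.
The set {Lee, Uma, Vic} has only 1 neighbour ({J1}), so by Hall's theorem at most 7 of the 9 volunteers can be matched.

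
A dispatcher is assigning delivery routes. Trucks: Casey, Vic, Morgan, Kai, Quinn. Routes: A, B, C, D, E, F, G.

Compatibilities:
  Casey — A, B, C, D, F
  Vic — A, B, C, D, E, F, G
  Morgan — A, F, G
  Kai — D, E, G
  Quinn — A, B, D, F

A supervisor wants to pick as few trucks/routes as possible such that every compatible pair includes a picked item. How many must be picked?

{Casey, Vic, Morgan, Kai, Quinn} is a vertex cover of size 5: every edge has an endpoint in this set.
No smaller cover exists because Casey–A, Vic–G, Morgan–F, Kai–E, Quinn–B is a matching of size 5, and a cover must include an endpoint of each of these disjoint edges (König's theorem).

5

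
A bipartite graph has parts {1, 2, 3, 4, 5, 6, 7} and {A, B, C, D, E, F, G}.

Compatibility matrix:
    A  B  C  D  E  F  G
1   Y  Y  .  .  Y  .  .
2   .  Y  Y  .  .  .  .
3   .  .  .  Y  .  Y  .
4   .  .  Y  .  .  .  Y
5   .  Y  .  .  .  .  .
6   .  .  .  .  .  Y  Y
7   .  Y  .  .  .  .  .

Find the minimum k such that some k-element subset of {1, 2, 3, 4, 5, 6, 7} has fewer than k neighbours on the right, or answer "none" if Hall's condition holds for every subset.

Take S = {5, 7}. Its neighbourhood is {B}, so |N(S)| = 1 < |S| = 2.
No single vertex violates Hall's condition since each has at least one neighbour, so 2 is the minimum.

2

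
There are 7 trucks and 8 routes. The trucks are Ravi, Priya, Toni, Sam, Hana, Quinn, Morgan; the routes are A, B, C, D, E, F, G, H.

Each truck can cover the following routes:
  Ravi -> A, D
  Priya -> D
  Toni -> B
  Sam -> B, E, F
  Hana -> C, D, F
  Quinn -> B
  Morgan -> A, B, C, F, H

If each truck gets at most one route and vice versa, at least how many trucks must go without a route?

1

For example, pair Ravi–A, Priya–D, Toni–B, Sam–E, Hana–F, Morgan–H.
The set {Toni, Quinn} has only 1 neighbour ({B}), so by Hall's theorem at most 6 of the 7 trucks can be matched.
That matches 6 of the 7, leaving 1 unmatched; no matching can do better.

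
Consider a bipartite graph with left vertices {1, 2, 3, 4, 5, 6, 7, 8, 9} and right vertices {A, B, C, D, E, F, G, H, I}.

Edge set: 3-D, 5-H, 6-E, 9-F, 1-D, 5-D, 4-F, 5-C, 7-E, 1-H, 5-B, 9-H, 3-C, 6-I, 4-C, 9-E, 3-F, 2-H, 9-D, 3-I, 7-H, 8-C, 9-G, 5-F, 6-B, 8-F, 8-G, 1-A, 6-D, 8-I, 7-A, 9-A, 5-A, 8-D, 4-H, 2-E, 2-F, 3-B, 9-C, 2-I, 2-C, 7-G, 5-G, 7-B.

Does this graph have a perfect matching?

Yes

For example, pair 1-D, 2-I, 3-B, 4-C, 5-H, 6-E, 7-A, 8-F, 9-G.
All 9 left vertices are covered.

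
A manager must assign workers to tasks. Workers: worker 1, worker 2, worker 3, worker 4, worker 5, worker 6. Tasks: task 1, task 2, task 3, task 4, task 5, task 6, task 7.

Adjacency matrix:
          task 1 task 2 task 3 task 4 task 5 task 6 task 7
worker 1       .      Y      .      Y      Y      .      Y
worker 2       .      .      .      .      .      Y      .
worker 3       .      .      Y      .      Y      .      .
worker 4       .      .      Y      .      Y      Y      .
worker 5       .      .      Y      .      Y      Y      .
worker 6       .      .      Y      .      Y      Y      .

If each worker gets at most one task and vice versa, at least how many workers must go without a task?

A valid assignment of size 4: worker 1-task 2, worker 2-task 6, worker 3-task 3, worker 4-task 5.
The set {worker 2, worker 3, worker 4, worker 5, worker 6} has only 3 neighbours ({task 3, task 5, task 6}), so by Hall's theorem at most 4 of the 6 workers can be matched.
That matches 4 of the 6, leaving 2 unmatched; no matching can do better.

2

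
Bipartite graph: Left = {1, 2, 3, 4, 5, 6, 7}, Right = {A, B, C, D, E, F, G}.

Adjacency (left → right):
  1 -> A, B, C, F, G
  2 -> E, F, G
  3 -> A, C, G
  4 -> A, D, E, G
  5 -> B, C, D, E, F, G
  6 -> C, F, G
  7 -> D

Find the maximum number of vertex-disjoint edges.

7

One maximum matching: 1-A, 2-G, 3-C, 4-E, 5-B, 6-F, 7-D.
All 7 left vertices are matched, so no larger matching exists.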